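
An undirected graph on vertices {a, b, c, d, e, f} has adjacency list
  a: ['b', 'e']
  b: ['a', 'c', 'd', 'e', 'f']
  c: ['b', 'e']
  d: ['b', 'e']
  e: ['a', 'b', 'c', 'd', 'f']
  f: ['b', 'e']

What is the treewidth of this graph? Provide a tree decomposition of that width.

Treewidth 2.
Bags: B1 = {b, e, f}  B2 = {a, b, e}  B3 = {b, d, e}  B4 = {b, c, e}
Tree: B1–B2, B1–B3, B1–B4

Each bag holds 3 vertices, so the decomposition has width 2, which upper-bounds the treewidth. On the other hand G contains the 3-clique {b, d, e}. A clique must lie in a single bag of any decomposition, so no decomposition can have width below 2. Combining the bounds, tw(G) = 2.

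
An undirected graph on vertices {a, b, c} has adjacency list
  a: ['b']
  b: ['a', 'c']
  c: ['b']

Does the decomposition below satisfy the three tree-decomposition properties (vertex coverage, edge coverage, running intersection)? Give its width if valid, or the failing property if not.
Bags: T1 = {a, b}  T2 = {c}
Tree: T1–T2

A tree decomposition must satisfy three properties: every vertex lies in some bag; for every edge, both endpoints lie together in some bag; and for every vertex, the bags containing it form a connected subtree. Here edge (b,c) lies in no bag, so the decomposition is invalid.

No — edge (b,c) lies in no bag.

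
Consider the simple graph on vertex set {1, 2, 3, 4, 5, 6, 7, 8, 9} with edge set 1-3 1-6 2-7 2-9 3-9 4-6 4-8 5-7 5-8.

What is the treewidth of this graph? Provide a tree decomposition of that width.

Treewidth 2.
Bags: B1 = {1, 4, 6}  B2 = {1, 3, 4}  B3 = {3, 4, 9}  B4 = {2, 4, 9}  B5 = {2, 4, 7}  B6 = {4, 5, 7}  B7 = {4, 5, 8}
Tree: B1–B2, B2–B3, B3–B4, B4–B5, B5–B6, B6–B7

Each bag holds 3 vertices, so the decomposition has width 2, which upper-bounds the treewidth. The edges 4–6–1–3–9–2–7–5–8–4 form a cycle, so G is not a tree and its treewidth is at least 2. Therefore the treewidth is 2.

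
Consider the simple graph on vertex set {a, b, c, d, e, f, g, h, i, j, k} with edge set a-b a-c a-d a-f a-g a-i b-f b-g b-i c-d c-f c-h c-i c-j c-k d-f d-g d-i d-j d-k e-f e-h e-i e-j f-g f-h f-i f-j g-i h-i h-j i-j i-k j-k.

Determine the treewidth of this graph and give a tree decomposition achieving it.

Treewidth 4.
One optimal decomposition is:
Bags: B1 = {c, f, h, i, j}  B2 = {e, f, h, i, j}  B3 = {c, d, f, i, j}  B4 = {a, c, d, f, i}  B5 = {c, d, i, j, k}  B6 = {a, d, f, g, i}  B7 = {a, b, f, g, i}
Tree: B1–B2, B1–B3, B3–B4, B3–B5, B4–B6, B6–B7

Every bag has size at most 5, so the width is 5 − 1 = 4 and tw(G) ≤ 4. For the lower bound, the 5 vertices {a, d, f, g, i} are pairwise adjacent, and any tree decomposition puts a clique entirely inside one bag — forcing width ≥ 4. Therefore the treewidth is 4.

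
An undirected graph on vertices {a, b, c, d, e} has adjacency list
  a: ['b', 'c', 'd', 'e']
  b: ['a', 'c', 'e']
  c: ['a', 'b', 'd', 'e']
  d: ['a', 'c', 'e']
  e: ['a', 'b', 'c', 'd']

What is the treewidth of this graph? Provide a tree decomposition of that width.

Each bag holds 4 vertices, so the decomposition has width 3, which upper-bounds the treewidth. On the other hand G contains the 4-clique {a, c, d, e}. A clique must lie in a single bag of any decomposition, so no decomposition can have width below 3. Combining the bounds, tw(G) = 3.

Treewidth 3.
One such decomposition:
Bags: B1 = {a, c, d, e}  B2 = {a, b, c, e}
Tree: B1–B2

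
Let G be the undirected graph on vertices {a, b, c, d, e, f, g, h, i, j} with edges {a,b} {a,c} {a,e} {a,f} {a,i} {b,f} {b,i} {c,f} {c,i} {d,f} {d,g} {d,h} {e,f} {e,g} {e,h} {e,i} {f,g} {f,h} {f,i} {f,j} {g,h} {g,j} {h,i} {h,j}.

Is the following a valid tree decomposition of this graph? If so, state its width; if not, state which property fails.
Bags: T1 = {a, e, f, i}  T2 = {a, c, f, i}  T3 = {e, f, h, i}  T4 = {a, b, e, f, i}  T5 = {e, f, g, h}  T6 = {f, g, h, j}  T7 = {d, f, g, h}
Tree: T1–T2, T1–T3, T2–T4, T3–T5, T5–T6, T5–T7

No — bags containing vertex e are not connected in the tree.

A tree decomposition must satisfy three properties: every vertex lies in some bag; for every edge, both endpoints lie together in some bag; and for every vertex, the bags containing it form a connected subtree. Here bags containing vertex e are not connected in the tree, so the decomposition is invalid.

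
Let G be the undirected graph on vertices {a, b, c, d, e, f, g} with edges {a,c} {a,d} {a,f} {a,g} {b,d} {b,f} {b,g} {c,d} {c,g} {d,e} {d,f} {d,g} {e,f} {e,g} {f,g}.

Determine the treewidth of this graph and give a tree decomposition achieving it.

Treewidth 3.
One such decomposition:
Bags: B1 = {a, d, f, g}  B2 = {b, d, f, g}  B3 = {a, c, d, g}  B4 = {d, e, f, g}
Tree: B1–B2, B1–B3, B2–B4

The largest bag has 4 vertices, giving width 3; this decomposition certifies tw(G) ≤ 3. For the lower bound, the 4 vertices {a, c, d, g} are pairwise adjacent, and any tree decomposition puts a clique entirely inside one bag — forcing width ≥ 3. The upper and lower bounds meet at 3, so that is the treewidth.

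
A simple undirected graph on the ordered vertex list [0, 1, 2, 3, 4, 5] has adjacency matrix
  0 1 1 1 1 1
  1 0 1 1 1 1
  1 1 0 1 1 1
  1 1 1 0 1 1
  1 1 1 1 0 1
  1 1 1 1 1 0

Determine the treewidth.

5

A width-5 tree decomposition is:
Bags: B1 = {0, 1, 2, 3, 4, 5}
Tree: (single bag)
With just one bag of size 6, the width is 6 − 1 = 5, so tw(G) ≤ 5. Conversely, {0, 1, 2, 3, 4, 5} is a clique of size 6, and the vertices of any clique must share a bag in every tree decomposition; so some bag has ≥ 6 vertices and tw(G) ≥ 5. The upper and lower bounds meet at 5, so that is the treewidth.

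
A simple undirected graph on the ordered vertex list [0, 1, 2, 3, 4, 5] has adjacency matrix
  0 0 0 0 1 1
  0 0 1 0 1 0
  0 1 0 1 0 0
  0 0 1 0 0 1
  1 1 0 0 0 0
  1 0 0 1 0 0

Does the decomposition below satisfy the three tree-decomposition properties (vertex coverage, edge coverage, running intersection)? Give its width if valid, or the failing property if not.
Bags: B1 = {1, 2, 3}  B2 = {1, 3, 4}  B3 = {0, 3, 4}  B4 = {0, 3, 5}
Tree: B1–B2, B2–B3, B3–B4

Yes; width 2.

Checking the three conditions: (i) the bags cover all of {0, 1, 2, 3, 4, 5}; (ii) for each edge, some bag contains both endpoints; (iii) the bags containing any fixed vertex form a subtree. All hold, so the decomposition is valid with width 3 − 1 = 2.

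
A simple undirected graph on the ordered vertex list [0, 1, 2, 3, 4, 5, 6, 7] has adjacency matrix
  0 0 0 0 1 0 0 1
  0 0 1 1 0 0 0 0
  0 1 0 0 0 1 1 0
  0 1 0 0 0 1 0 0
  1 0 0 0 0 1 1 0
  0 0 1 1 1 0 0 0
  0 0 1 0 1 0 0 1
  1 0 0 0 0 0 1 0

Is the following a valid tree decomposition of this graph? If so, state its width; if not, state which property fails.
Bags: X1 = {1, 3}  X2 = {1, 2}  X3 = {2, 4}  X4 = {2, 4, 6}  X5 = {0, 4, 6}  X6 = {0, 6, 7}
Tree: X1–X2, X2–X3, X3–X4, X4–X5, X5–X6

No — vertex 5 appears in no bag.

A tree decomposition must satisfy three properties: every vertex lies in some bag; for every edge, both endpoints lie together in some bag; and for every vertex, the bags containing it form a connected subtree. Here vertex 5 appears in no bag, so the decomposition is invalid.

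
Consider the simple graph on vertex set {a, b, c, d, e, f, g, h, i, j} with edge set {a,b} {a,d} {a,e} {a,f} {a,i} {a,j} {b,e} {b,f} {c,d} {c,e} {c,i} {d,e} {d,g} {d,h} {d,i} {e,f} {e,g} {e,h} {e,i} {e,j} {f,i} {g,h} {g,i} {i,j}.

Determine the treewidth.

3

A width-3 tree decomposition is:
Bags: B1 = {a, e, f, i}  B2 = {a, d, e, i}  B3 = {d, e, g, i}  B4 = {c, d, e, i}  B5 = {a, e, i, j}  B6 = {a, b, e, f}  B7 = {d, e, g, h}
Tree: B1–B2, B2–B3, B3–B4, B1–B5, B1–B6, B3–B7
Each bag holds 4 vertices, so the decomposition has width 3, which upper-bounds the treewidth. On the other hand G contains the 4-clique {d, e, g, h}. A clique must lie in a single bag of any decomposition, so no decomposition can have width below 3. Combining the bounds, tw(G) = 3.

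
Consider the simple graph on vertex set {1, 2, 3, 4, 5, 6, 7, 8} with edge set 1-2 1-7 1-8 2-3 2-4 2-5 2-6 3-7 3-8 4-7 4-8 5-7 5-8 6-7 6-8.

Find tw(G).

3

A width-3 tree decomposition is:
Bags: B1 = {2, 3, 7, 8}  B2 = {2, 4, 7, 8}  B3 = {2, 5, 7, 8}  B4 = {2, 6, 7, 8}  B5 = {1, 2, 7, 8}
Tree: B1–B2, B2–B3, B3–B4, B4–B5
Every bag has size at most 4, so the width is 4 − 1 = 3 and tw(G) ≤ 3. For the lower bound: the 4 vertex sets {2,3}, {4,7}, {8}, {5} are disjoint, each induces a connected subgraph, and every pair is joined by at least one edge of G. Contracting each set to a single vertex therefore yields K_{4} as a minor, and since treewidth is minor-monotone, tw(G) ≥ tw(K_{4}) = 3. Hence tw(G) = 3 exactly.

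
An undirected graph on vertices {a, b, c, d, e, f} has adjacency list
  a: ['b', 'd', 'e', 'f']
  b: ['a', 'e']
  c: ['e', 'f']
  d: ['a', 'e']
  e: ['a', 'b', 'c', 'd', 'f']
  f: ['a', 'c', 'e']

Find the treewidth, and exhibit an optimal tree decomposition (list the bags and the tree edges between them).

Treewidth 2.
Bags: B1 = {a, b, e}  B2 = {a, e, f}  B3 = {a, d, e}  B4 = {c, e, f}
Tree: B1–B2, B2–B3, B2–B4

Every bag has size at most 3, so the width is 3 − 1 = 2 and tw(G) ≤ 2. Conversely, {c, e, f} is a clique of size 3, and the vertices of any clique must share a bag in every tree decomposition; so some bag has ≥ 3 vertices and tw(G) ≥ 2. Combining the bounds, tw(G) = 2.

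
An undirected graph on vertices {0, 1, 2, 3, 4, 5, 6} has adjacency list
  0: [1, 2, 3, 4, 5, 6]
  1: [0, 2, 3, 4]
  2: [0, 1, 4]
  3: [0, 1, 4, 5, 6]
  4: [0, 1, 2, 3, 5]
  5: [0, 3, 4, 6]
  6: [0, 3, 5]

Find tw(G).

A width-3 tree decomposition is:
Bags: B1 = {0, 3, 4, 5}  B2 = {0, 1, 3, 4}  B3 = {0, 1, 2, 4}  B4 = {0, 3, 5, 6}
Tree: B1–B2, B2–B3, B1–B4
Every bag has size at most 4, so the width is 4 − 1 = 3 and tw(G) ≤ 3. Conversely, {0, 1, 2, 4} is a clique of size 4, and the vertices of any clique must share a bag in every tree decomposition; so some bag has ≥ 4 vertices and tw(G) ≥ 3. Therefore the treewidth is 3.

3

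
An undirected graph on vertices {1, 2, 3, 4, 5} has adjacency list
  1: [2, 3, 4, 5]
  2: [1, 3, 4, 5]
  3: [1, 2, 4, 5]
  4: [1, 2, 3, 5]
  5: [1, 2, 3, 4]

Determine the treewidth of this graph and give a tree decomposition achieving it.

Treewidth 4.
Bags: B1 = {1, 2, 3, 4, 5}
Tree: (single bag)

A single bag containing all 5 vertices is trivially a valid decomposition of width 4. On the other hand G contains the 5-clique {1, 2, 3, 4, 5}. A clique must lie in a single bag of any decomposition, so no decomposition can have width below 4. Hence tw(G) = 4 exactly.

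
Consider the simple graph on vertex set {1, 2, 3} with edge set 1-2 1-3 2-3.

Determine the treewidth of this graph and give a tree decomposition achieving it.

Treewidth 2.
One optimal decomposition is:
Bags: B1 = {1, 2, 3}
Tree: (single bag)

With just one bag of size 3, the width is 3 − 1 = 2, so tw(G) ≤ 2. On the other hand G contains the 3-clique {1, 2, 3}. A clique must lie in a single bag of any decomposition, so no decomposition can have width below 2. Therefore the treewidth is 2.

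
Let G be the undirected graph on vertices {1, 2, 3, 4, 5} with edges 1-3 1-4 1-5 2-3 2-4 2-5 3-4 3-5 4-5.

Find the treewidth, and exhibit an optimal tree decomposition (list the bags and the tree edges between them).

Each bag holds 4 vertices, so the decomposition has width 3, which upper-bounds the treewidth. For the lower bound, the 4 vertices {1, 3, 4, 5} are pairwise adjacent, and any tree decomposition puts a clique entirely inside one bag — forcing width ≥ 3. Therefore the treewidth is 3.

Treewidth 3.
One optimal decomposition is:
Bags: B1 = {2, 3, 4, 5}  B2 = {1, 3, 4, 5}
Tree: B1–B2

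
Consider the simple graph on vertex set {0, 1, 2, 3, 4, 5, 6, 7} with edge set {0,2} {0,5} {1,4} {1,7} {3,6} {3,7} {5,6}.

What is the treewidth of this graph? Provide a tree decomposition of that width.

Every bag has size at most 2, so the width is 2 − 1 = 1 and tw(G) ≤ 1. Any graph with an edge has treewidth ≥ 1, and G has the edge 4–1. Therefore the treewidth is 1.

Treewidth 1.
Bags: B1 = {1, 4}  B2 = {1, 7}  B3 = {3, 7}  B4 = {3, 6}  B5 = {5, 6}  B6 = {0, 5}  B7 = {0, 2}
Tree: B1–B2, B2–B3, B3–B4, B4–B5, B5–B6, B6–B7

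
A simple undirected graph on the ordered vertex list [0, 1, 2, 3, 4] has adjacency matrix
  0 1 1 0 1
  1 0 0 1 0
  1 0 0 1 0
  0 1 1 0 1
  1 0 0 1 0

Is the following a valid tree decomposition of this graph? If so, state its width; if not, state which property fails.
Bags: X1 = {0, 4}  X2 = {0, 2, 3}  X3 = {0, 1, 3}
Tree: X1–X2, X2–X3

A tree decomposition must satisfy three properties: every vertex lies in some bag; for every edge, both endpoints lie together in some bag; and for every vertex, the bags containing it form a connected subtree. Here edge (3,4) lies in no bag, so the decomposition is invalid.

No — edge (3,4) lies in no bag.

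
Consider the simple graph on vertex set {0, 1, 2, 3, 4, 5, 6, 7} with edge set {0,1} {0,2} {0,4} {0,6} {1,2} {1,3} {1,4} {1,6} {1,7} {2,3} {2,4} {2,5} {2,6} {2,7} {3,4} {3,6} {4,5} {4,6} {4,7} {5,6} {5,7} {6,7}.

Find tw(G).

A width-4 tree decomposition is:
Bags: B1 = {1, 2, 3, 4, 6}  B2 = {0, 1, 2, 4, 6}  B3 = {1, 2, 4, 6, 7}  B4 = {2, 4, 5, 6, 7}
Tree: B1–B2, B2–B3, B3–B4
The largest bag has 5 vertices, giving width 4; this decomposition certifies tw(G) ≤ 4. Conversely, {0, 1, 2, 4, 6} is a clique of size 5, and the vertices of any clique must share a bag in every tree decomposition; so some bag has ≥ 5 vertices and tw(G) ≥ 4. Therefore the treewidth is 4.

4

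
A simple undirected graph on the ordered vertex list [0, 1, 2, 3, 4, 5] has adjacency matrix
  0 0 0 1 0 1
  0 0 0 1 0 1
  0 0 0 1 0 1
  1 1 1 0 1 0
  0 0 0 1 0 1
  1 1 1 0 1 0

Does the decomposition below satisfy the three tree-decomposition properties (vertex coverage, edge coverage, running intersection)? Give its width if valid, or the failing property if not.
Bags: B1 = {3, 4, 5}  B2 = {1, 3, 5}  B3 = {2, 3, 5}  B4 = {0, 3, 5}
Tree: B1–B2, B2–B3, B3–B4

Yes; width 2.

Every vertex of G appears in some bag (union = {0, 1, 2, 3, 4, 5}); every edge is covered by a bag; and for each vertex v the set of bags containing v is connected in the bag tree. The decomposition is therefore valid. The largest bag has 3 vertices, so the width is 2.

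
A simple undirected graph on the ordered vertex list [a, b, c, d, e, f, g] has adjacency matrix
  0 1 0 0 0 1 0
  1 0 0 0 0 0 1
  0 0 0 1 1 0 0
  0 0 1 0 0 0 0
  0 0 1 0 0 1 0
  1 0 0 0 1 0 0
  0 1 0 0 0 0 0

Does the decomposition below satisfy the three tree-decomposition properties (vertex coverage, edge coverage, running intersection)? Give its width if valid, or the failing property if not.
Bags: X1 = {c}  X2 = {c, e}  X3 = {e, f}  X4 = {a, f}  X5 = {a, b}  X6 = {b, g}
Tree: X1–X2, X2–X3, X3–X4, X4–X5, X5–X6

A tree decomposition must satisfy three properties: every vertex lies in some bag; for every edge, both endpoints lie together in some bag; and for every vertex, the bags containing it form a connected subtree. Here vertex d appears in no bag, so the decomposition is invalid.

No — vertex d appears in no bag.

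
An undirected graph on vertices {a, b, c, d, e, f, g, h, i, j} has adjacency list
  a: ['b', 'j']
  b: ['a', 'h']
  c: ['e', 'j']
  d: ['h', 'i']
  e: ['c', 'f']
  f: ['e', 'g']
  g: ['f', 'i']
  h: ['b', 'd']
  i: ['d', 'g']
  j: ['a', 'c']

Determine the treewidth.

2

A width-2 tree decomposition is:
Bags: B1 = {a, b, h}  B2 = {a, d, h}  B3 = {a, d, i}  B4 = {a, g, i}  B5 = {a, f, g}  B6 = {a, e, f}  B7 = {a, c, e}  B8 = {a, c, j}
Tree: B1–B2, B2–B3, B3–B4, B4–B5, B5–B6, B6–B7, B7–B8
Every bag has size at most 3, so the width is 3 − 1 = 2 and tw(G) ≤ 2. The edges a–b–h–d–i–g–f–e–c–j–a form a cycle, so G is not a tree and its treewidth is at least 2. The upper and lower bounds meet at 2, so that is the treewidth.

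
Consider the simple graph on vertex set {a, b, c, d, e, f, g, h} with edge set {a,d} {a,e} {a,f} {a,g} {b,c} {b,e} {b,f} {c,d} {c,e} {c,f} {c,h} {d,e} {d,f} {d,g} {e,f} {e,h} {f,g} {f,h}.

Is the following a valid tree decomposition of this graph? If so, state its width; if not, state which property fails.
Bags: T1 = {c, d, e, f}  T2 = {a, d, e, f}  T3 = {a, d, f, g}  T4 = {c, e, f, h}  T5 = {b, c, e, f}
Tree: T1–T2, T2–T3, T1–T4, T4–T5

Yes; width 3.

Every vertex of G appears in some bag (union = {a, b, c, d, e, f, g, h}); every edge is covered by a bag; and for each vertex v the set of bags containing v is connected in the bag tree. The decomposition is therefore valid. The largest bag has 4 vertices, so the width is 3.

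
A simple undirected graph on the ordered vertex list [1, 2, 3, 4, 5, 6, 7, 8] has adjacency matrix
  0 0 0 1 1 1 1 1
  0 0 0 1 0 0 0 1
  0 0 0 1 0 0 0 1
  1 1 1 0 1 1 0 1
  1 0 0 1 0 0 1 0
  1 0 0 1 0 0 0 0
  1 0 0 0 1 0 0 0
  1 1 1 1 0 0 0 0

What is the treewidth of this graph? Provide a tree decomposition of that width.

Treewidth 2.
One such decomposition:
Bags: B1 = {1, 4, 8}  B2 = {1, 4, 5}  B3 = {3, 4, 8}  B4 = {2, 4, 8}  B5 = {1, 4, 6}  B6 = {1, 5, 7}
Tree: B1–B2, B1–B3, B1–B4, B2–B5, B2–B6

Every bag has size at most 3, so the width is 3 − 1 = 2 and tw(G) ≤ 2. Conversely, {1, 4, 8} is a clique of size 3, and the vertices of any clique must share a bag in every tree decomposition; so some bag has ≥ 3 vertices and tw(G) ≥ 2. Hence tw(G) = 2 exactly.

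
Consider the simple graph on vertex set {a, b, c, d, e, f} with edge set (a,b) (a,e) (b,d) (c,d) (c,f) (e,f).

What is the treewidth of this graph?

A width-2 tree decomposition is:
Bags: B1 = {b, c, d}  B2 = {a, b, c}  B3 = {a, c, e}  B4 = {c, e, f}
Tree: B1–B2, B2–B3, B3–B4
Every bag has size at most 3, so the width is 3 − 1 = 2 and tw(G) ≤ 2. For the lower bound, G contains the cycle c–d–b–a–e–f–c, so G is not a forest; only forests have treewidth ≤ 1, hence tw(G) ≥ 2. Hence tw(G) = 2 exactly.

2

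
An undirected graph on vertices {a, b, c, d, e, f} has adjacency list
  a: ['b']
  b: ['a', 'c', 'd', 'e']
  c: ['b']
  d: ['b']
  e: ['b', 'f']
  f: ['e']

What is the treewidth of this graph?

1

A width-1 tree decomposition is:
Bags: B1 = {e, f}  B2 = {b, e}  B3 = {b, c}  B4 = {a, b}  B5 = {b, d}
Tree: B1–B2, B2–B3, B2–B4, B4–B5
Each bag holds 2 vertices, so the decomposition has width 1, which upper-bounds the treewidth. G has an edge, so its treewidth is at least 1. Combining the bounds, tw(G) = 1.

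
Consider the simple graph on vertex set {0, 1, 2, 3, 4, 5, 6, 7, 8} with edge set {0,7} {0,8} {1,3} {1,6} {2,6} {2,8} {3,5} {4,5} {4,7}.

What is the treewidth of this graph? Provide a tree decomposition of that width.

The largest bag has 3 vertices, giving width 2; this decomposition certifies tw(G) ≤ 2. Since 0–7–4–5–3–1–6–2–8–0 is a cycle in G, G is not acyclic. Forests are exactly the graphs of treewidth ≤ 1, so tw(G) ≥ 2. Therefore the treewidth is 2.

Treewidth 2.
Bags: B1 = {0, 4, 7}  B2 = {0, 4, 5}  B3 = {0, 3, 5}  B4 = {0, 1, 3}  B5 = {0, 1, 6}  B6 = {0, 2, 6}  B7 = {0, 2, 8}
Tree: B1–B2, B2–B3, B3–B4, B4–B5, B5–B6, B6–B7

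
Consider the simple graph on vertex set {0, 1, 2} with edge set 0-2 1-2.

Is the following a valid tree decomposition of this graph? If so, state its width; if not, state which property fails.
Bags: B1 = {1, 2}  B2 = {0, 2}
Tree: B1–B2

Yes; width 1.

Every vertex of G appears in some bag (union = {0, 1, 2}); every edge is covered by a bag; and for each vertex v the set of bags containing v is connected in the bag tree. The decomposition is therefore valid. The largest bag has 2 vertices, so the width is 1.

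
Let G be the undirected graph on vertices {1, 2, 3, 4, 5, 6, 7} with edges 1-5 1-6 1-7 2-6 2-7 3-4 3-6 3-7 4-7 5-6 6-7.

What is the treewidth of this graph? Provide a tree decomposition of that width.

Each bag holds 3 vertices, so the decomposition has width 2, which upper-bounds the treewidth. Conversely, {3, 4, 7} is a clique of size 3, and the vertices of any clique must share a bag in every tree decomposition; so some bag has ≥ 3 vertices and tw(G) ≥ 2. Combining the bounds, tw(G) = 2.

Treewidth 2.
One optimal decomposition is:
Bags: B1 = {1, 6, 7}  B2 = {3, 6, 7}  B3 = {2, 6, 7}  B4 = {3, 4, 7}  B5 = {1, 5, 6}
Tree: B1–B2, B1–B3, B2–B4, B1–B5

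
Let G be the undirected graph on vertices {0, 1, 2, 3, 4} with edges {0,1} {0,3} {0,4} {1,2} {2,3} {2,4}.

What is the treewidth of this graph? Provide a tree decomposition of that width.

Each bag holds 3 vertices, so the decomposition has width 2, which upper-bounds the treewidth. The edges 2–1–0–3–2 form a cycle, so G is not a tree and its treewidth is at least 2. Combining the bounds, tw(G) = 2.

Treewidth 2.
Bags: B1 = {0, 1, 2}  B2 = {0, 2, 3}  B3 = {0, 2, 4}
Tree: B1–B2, B2–B3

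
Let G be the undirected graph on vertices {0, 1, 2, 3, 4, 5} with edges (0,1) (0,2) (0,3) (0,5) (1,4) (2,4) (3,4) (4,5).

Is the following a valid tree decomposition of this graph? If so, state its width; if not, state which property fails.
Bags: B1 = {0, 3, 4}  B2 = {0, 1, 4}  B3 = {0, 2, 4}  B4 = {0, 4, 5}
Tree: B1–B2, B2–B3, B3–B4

Yes; width 2.

Checking the three conditions: (i) the bags cover all of {0, 1, 2, 3, 4, 5}; (ii) for each edge, some bag contains both endpoints; (iii) the bags containing any fixed vertex form a subtree. All hold, so the decomposition is valid with width 3 − 1 = 2.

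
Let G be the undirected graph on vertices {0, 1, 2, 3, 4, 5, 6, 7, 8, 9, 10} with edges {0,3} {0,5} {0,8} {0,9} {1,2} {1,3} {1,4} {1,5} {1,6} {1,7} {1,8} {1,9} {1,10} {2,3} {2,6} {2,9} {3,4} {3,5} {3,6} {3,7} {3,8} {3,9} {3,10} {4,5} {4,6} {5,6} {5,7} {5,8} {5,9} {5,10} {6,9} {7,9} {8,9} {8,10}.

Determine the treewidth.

A width-4 tree decomposition is:
Bags: B1 = {1, 3, 5, 6, 9}  B2 = {1, 3, 5, 8, 9}  B3 = {1, 3, 5, 8, 10}  B4 = {1, 3, 4, 5, 6}  B5 = {1, 3, 5, 7, 9}  B6 = {1, 2, 3, 6, 9}  B7 = {0, 3, 5, 8, 9}
Tree: B1–B2, B2–B3, B1–B4, B2–B5, B1–B6, B2–B7
The largest bag has 5 vertices, giving width 4; this decomposition certifies tw(G) ≤ 4. On the other hand G contains the 5-clique {0, 3, 5, 8, 9}. A clique must lie in a single bag of any decomposition, so no decomposition can have width below 4. The upper and lower bounds meet at 4, so that is the treewidth.

4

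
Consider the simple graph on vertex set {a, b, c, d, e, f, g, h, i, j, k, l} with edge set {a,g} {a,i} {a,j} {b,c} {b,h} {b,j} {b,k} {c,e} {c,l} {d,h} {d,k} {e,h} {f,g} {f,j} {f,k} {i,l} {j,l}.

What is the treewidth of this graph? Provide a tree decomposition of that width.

Treewidth 3.
One optimal decomposition is:
Bags: B1 = {a, f, g, i}  B2 = {a, f, i, j}  B3 = {f, i, j, l}  B4 = {f, j, k, l}  B5 = {b, j, k, l}  B6 = {b, c, k, l}  B7 = {b, c, d, k}  B8 = {b, c, d, h}  B9 = {c, d, e, h}
Tree: B1–B2, B2–B3, B3–B4, B4–B5, B5–B6, B6–B7, B7–B8, B8–B9

The largest bag has 4 vertices, giving width 3; this decomposition certifies tw(G) ≤ 3. For the lower bound: the 4 vertex sets {a,g,i}, {f}, {j}, {b,c,k,l} are disjoint, each induces a connected subgraph, and every pair is joined by at least one edge of G. Contracting each set to a single vertex therefore yields K_{4} as a minor, and since treewidth is minor-monotone, tw(G) ≥ tw(K_{4}) = 3. Hence tw(G) = 3 exactly.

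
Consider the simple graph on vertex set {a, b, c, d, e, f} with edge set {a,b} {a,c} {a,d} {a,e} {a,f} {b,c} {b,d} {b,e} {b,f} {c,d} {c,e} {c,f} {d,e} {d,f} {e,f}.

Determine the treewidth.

5

A width-5 tree decomposition is:
Bags: B1 = {a, b, c, d, e, f}
Tree: (single bag)
A single bag containing all 6 vertices is trivially a valid decomposition of width 5. Conversely, {a, b, c, d, e, f} is a clique of size 6, and the vertices of any clique must share a bag in every tree decomposition; so some bag has ≥ 6 vertices and tw(G) ≥ 5. The upper and lower bounds meet at 5, so that is the treewidth.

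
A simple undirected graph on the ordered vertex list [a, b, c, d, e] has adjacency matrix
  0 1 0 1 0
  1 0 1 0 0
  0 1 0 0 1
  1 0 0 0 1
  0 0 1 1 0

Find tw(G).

2

A width-2 tree decomposition is:
Bags: B1 = {c, d, e}  B2 = {b, c, d}  B3 = {a, b, d}
Tree: B1–B2, B2–B3
Every bag has size at most 3, so the width is 3 − 1 = 2 and tw(G) ≤ 2. For the lower bound, G contains the cycle d–e–c–b–a–d, so G is not a forest; only forests have treewidth ≤ 1, hence tw(G) ≥ 2. Hence tw(G) = 2 exactly.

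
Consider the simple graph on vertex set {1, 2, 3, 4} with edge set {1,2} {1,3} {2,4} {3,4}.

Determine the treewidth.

2

A width-2 tree decomposition is:
Bags: B1 = {1, 2, 4}  B2 = {1, 3, 4}
Tree: B1–B2
The largest bag has 3 vertices, giving width 2; this decomposition certifies tw(G) ≤ 2. Since 4–2–1–3–4 is a cycle in G, G is not acyclic. Forests are exactly the graphs of treewidth ≤ 1, so tw(G) ≥ 2. Therefore the treewidth is 2.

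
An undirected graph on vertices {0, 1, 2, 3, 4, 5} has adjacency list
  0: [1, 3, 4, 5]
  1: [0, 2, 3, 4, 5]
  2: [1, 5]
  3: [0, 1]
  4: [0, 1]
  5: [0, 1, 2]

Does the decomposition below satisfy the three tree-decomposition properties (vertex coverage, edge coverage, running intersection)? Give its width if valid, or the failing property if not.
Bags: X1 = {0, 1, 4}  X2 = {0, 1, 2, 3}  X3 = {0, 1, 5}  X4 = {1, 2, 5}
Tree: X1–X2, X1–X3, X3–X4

No — bags containing vertex 2 are not connected in the tree.

A tree decomposition must satisfy three properties: every vertex lies in some bag; for every edge, both endpoints lie together in some bag; and for every vertex, the bags containing it form a connected subtree. Here bags containing vertex 2 are not connected in the tree, so the decomposition is invalid.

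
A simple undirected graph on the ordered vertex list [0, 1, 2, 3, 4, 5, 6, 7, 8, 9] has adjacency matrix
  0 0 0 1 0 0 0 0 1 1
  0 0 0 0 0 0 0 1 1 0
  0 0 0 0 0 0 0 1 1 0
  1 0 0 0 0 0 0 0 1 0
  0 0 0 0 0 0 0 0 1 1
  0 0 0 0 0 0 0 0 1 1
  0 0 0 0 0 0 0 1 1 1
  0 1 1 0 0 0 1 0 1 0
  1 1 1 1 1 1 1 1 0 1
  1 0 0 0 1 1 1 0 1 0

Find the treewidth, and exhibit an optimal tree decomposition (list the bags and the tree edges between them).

The largest bag has 3 vertices, giving width 2; this decomposition certifies tw(G) ≤ 2. On the other hand G contains the 3-clique {1, 7, 8}. A clique must lie in a single bag of any decomposition, so no decomposition can have width below 2. Hence tw(G) = 2 exactly.

Treewidth 2.
One such decomposition:
Bags: B1 = {0, 8, 9}  B2 = {6, 8, 9}  B3 = {0, 3, 8}  B4 = {5, 8, 9}  B5 = {4, 8, 9}  B6 = {6, 7, 8}  B7 = {2, 7, 8}  B8 = {1, 7, 8}
Tree: B1–B2, B1–B3, B1–B4, B4–B5, B2–B6, B6–B7, B7–B8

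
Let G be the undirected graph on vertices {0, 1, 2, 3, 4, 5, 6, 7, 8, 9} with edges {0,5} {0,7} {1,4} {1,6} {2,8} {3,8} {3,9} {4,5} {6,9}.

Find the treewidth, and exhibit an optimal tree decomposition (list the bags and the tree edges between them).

Every bag has size at most 2, so the width is 2 − 1 = 1 and tw(G) ≤ 1. G has an edge, so its treewidth is at least 1. Combining the bounds, tw(G) = 1.

Treewidth 1.
One optimal decomposition is:
Bags: B1 = {2, 8}  B2 = {3, 8}  B3 = {3, 9}  B4 = {6, 9}  B5 = {1, 6}  B6 = {1, 4}  B7 = {4, 5}  B8 = {0, 5}  B9 = {0, 7}
Tree: B1–B2, B2–B3, B3–B4, B4–B5, B5–B6, B6–B7, B7–B8, B8–B9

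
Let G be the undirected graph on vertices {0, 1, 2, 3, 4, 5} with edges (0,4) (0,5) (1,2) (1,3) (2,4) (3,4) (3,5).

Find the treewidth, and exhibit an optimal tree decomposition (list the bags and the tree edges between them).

Treewidth 2.
One optimal decomposition is:
Bags: B1 = {1, 2, 3}  B2 = {2, 3, 4}  B3 = {3, 4, 5}  B4 = {0, 4, 5}
Tree: B1–B2, B2–B3, B3–B4

The largest bag has 3 vertices, giving width 2; this decomposition certifies tw(G) ≤ 2. For the lower bound, G contains the cycle 1–2–4–3–1, so G is not a forest; only forests have treewidth ≤ 1, hence tw(G) ≥ 2. Hence tw(G) = 2 exactly.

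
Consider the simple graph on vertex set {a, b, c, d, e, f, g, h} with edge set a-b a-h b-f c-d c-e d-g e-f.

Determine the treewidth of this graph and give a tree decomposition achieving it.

Every bag has size at most 2, so the width is 2 − 1 = 1 and tw(G) ≤ 1. Since G has at least one edge (e.g. g–d), it is not an edgeless graph, so tw(G) ≥ 1. The upper and lower bounds meet at 1, so that is the treewidth.

Treewidth 1.
Bags: B1 = {d, g}  B2 = {c, d}  B3 = {c, e}  B4 = {e, f}  B5 = {b, f}  B6 = {a, b}  B7 = {a, h}
Tree: B1–B2, B2–B3, B3–B4, B4–B5, B5–B6, B6–B7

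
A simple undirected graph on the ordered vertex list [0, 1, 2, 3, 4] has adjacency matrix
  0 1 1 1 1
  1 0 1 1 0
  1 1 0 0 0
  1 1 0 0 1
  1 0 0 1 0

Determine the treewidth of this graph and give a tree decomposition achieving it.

Each bag holds 3 vertices, so the decomposition has width 2, which upper-bounds the treewidth. For the lower bound, the 3 vertices {0, 1, 2} are pairwise adjacent, and any tree decomposition puts a clique entirely inside one bag — forcing width ≥ 2. Hence tw(G) = 2 exactly.

Treewidth 2.
One such decomposition:
Bags: B1 = {0, 1, 2}  B2 = {0, 1, 3}  B3 = {0, 3, 4}
Tree: B1–B2, B2–B3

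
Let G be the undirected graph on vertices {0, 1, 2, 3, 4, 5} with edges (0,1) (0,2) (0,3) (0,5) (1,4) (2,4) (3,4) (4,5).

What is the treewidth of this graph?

2

A width-2 tree decomposition is:
Bags: B1 = {0, 3, 4}  B2 = {0, 1, 4}  B3 = {0, 2, 4}  B4 = {0, 4, 5}
Tree: B1–B2, B2–B3, B3–B4
Each bag holds 3 vertices, so the decomposition has width 2, which upper-bounds the treewidth. Since 3–4–1–0–3 is a cycle in G, G is not acyclic. Forests are exactly the graphs of treewidth ≤ 1, so tw(G) ≥ 2. Therefore the treewidth is 2.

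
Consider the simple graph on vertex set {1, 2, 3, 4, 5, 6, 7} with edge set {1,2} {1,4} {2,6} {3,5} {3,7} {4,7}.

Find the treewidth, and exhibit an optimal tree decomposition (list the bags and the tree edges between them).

Treewidth 1.
One such decomposition:
Bags: B1 = {2, 6}  B2 = {1, 2}  B3 = {1, 4}  B4 = {4, 7}  B5 = {3, 7}  B6 = {3, 5}
Tree: B1–B2, B2–B3, B3–B4, B4–B5, B5–B6

Each bag holds 2 vertices, so the decomposition has width 1, which upper-bounds the treewidth. Since G has at least one edge (e.g. 6–2), it is not an edgeless graph, so tw(G) ≥ 1. Hence tw(G) = 1 exactly.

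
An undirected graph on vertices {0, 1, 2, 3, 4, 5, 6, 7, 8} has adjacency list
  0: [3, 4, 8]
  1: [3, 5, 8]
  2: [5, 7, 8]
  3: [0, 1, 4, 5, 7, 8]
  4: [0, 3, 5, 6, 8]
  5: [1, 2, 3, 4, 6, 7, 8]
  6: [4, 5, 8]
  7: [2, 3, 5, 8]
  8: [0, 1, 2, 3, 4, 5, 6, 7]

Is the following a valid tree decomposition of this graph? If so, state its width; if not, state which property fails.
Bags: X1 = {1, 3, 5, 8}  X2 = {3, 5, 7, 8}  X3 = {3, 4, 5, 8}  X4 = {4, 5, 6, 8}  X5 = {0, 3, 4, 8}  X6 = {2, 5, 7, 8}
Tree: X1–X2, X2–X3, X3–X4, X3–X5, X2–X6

Yes; width 3.

Vertex coverage: the bags together contain {0, 1, 2, 3, 4, 5, 6, 7, 8}, the full vertex set. Edge coverage: each edge of G has both endpoints in at least one bag. Running intersection: for every vertex, the bags containing it form a connected subtree. All three properties hold, so this is a valid tree decomposition of width max|bag| − 1 = 3, and hence tw(G) ≤ 3.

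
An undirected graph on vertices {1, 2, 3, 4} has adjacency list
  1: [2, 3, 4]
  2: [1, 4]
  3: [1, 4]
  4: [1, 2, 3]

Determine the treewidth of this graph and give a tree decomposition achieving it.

Treewidth 2.
One such decomposition:
Bags: B1 = {1, 3, 4}  B2 = {1, 2, 4}
Tree: B1–B2

Every bag has size at most 3, so the width is 3 − 1 = 2 and tw(G) ≤ 2. On the other hand G contains the 3-clique {1, 2, 4}. A clique must lie in a single bag of any decomposition, so no decomposition can have width below 2. Hence tw(G) = 2 exactly.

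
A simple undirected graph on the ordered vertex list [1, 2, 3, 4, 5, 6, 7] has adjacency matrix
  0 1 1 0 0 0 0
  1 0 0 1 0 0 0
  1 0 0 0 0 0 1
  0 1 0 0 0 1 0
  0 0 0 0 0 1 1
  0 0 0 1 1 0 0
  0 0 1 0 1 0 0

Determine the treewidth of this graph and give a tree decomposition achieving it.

Every bag has size at most 3, so the width is 3 − 1 = 2 and tw(G) ≤ 2. Since 6–5–7–3–1–2–4–6 is a cycle in G, G is not acyclic. Forests are exactly the graphs of treewidth ≤ 1, so tw(G) ≥ 2. Combining the bounds, tw(G) = 2.

Treewidth 2.
One optimal decomposition is:
Bags: B1 = {5, 6, 7}  B2 = {3, 6, 7}  B3 = {1, 3, 6}  B4 = {1, 2, 6}  B5 = {2, 4, 6}
Tree: B1–B2, B2–B3, B3–B4, B4–B5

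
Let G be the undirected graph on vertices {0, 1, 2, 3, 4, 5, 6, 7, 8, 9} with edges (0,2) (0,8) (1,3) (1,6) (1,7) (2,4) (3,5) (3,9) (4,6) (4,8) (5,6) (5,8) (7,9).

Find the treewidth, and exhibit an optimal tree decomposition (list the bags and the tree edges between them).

Treewidth 2.
One such decomposition:
Bags: B1 = {0, 2, 8}  B2 = {2, 4, 8}  B3 = {4, 5, 8}  B4 = {4, 5, 6}  B5 = {3, 5, 6}  B6 = {1, 3, 6}  B7 = {1, 3, 9}  B8 = {1, 7, 9}
Tree: B1–B2, B2–B3, B3–B4, B4–B5, B5–B6, B6–B7, B7–B8

Every bag has size at most 3, so the width is 3 − 1 = 2 and tw(G) ≤ 2. Since 0–2–4–8–0 is a cycle in G, G is not acyclic. Forests are exactly the graphs of treewidth ≤ 1, so tw(G) ≥ 2. Therefore the treewidth is 2.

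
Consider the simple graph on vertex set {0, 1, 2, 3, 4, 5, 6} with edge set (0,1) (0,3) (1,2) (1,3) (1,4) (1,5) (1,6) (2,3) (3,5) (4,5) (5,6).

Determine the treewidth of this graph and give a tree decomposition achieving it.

Treewidth 2.
One optimal decomposition is:
Bags: B1 = {1, 2, 3}  B2 = {1, 3, 5}  B3 = {1, 4, 5}  B4 = {1, 5, 6}  B5 = {0, 1, 3}
Tree: B1–B2, B2–B3, B3–B4, B2–B5

The largest bag has 3 vertices, giving width 2; this decomposition certifies tw(G) ≤ 2. For the lower bound, the 3 vertices {0, 1, 3} are pairwise adjacent, and any tree decomposition puts a clique entirely inside one bag — forcing width ≥ 2. Hence tw(G) = 2 exactly.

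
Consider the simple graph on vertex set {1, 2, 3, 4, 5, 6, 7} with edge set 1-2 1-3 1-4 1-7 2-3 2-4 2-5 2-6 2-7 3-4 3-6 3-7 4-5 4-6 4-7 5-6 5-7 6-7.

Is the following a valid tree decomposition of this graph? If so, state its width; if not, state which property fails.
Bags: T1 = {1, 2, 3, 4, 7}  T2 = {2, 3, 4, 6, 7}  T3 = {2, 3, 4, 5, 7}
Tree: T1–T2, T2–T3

No — edge (6,5) lies in no bag.

A tree decomposition must satisfy three properties: every vertex lies in some bag; for every edge, both endpoints lie together in some bag; and for every vertex, the bags containing it form a connected subtree. Here edge (6,5) lies in no bag, so the decomposition is invalid.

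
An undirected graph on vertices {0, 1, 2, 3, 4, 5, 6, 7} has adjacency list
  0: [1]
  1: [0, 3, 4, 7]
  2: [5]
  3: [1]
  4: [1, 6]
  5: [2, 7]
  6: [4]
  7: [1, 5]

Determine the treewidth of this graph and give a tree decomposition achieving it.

Treewidth 1.
One optimal decomposition is:
Bags: B1 = {1, 3}  B2 = {0, 1}  B3 = {1, 4}  B4 = {1, 7}  B5 = {5, 7}  B6 = {4, 6}  B7 = {2, 5}
Tree: B1–B2, B1–B3, B1–B4, B4–B5, B3–B6, B5–B7

Every bag has size at most 2, so the width is 2 − 1 = 1 and tw(G) ≤ 1. Any graph with an edge has treewidth ≥ 1, and G has the edge 3–1. Combining the bounds, tw(G) = 1.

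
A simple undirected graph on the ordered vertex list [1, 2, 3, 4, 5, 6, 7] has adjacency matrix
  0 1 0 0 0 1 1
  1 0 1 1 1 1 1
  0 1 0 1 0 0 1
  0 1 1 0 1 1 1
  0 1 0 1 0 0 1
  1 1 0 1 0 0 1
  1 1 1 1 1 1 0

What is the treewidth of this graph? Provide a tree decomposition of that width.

The largest bag has 4 vertices, giving width 3; this decomposition certifies tw(G) ≤ 3. For the lower bound, the 4 vertices {1, 2, 6, 7} are pairwise adjacent, and any tree decomposition puts a clique entirely inside one bag — forcing width ≥ 3. The upper and lower bounds meet at 3, so that is the treewidth.

Treewidth 3.
Bags: B1 = {1, 2, 6, 7}  B2 = {2, 4, 6, 7}  B3 = {2, 3, 4, 7}  B4 = {2, 4, 5, 7}
Tree: B1–B2, B2–B3, B2–B4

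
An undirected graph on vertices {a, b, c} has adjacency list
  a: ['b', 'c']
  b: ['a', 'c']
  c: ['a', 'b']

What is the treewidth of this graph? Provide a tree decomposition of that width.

Treewidth 2.
One such decomposition:
Bags: B1 = {a, b, c}
Tree: (single bag)

A single bag containing all 3 vertices is trivially a valid decomposition of width 2. On the other hand G contains the 3-clique {a, b, c}. A clique must lie in a single bag of any decomposition, so no decomposition can have width below 2. The upper and lower bounds meet at 2, so that is the treewidth.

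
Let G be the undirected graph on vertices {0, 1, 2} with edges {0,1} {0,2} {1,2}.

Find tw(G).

2

A width-2 tree decomposition is:
Bags: B1 = {0, 1, 2}
Tree: (single bag)
A single bag containing all 3 vertices is trivially a valid decomposition of width 2. Conversely, {0, 1, 2} is a clique of size 3, and the vertices of any clique must share a bag in every tree decomposition; so some bag has ≥ 3 vertices and tw(G) ≥ 2. Combining the bounds, tw(G) = 2.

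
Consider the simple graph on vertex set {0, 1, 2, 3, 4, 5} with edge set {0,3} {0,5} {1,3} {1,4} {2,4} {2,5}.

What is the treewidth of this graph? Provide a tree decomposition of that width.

Every bag has size at most 3, so the width is 3 − 1 = 2 and tw(G) ≤ 2. Since 0–3–1–4–2–5–0 is a cycle in G, G is not acyclic. Forests are exactly the graphs of treewidth ≤ 1, so tw(G) ≥ 2. Hence tw(G) = 2 exactly.

Treewidth 2.
One such decomposition:
Bags: B1 = {0, 1, 3}  B2 = {0, 1, 4}  B3 = {0, 2, 4}  B4 = {0, 2, 5}
Tree: B1–B2, B2–B3, B3–B4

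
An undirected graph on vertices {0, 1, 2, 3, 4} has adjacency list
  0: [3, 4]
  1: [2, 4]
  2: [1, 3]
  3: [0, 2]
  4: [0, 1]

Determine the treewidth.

A width-2 tree decomposition is:
Bags: B1 = {1, 2, 3}  B2 = {1, 3, 4}  B3 = {0, 3, 4}
Tree: B1–B2, B2–B3
Each bag holds 3 vertices, so the decomposition has width 2, which upper-bounds the treewidth. For the lower bound, G contains the cycle 3–2–1–4–0–3, so G is not a forest; only forests have treewidth ≤ 1, hence tw(G) ≥ 2. Therefore the treewidth is 2.

2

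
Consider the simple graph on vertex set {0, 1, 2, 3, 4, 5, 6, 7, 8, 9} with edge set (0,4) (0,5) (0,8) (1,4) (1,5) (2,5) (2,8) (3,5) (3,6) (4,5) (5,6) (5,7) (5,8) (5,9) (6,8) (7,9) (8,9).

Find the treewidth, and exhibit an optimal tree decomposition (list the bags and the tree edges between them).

Every bag has size at most 3, so the width is 3 − 1 = 2 and tw(G) ≤ 2. On the other hand G contains the 3-clique {1, 4, 5}. A clique must lie in a single bag of any decomposition, so no decomposition can have width below 2. Combining the bounds, tw(G) = 2.

Treewidth 2.
One such decomposition:
Bags: B1 = {5, 6, 8}  B2 = {0, 5, 8}  B3 = {5, 8, 9}  B4 = {0, 4, 5}  B5 = {1, 4, 5}  B6 = {3, 5, 6}  B7 = {2, 5, 8}  B8 = {5, 7, 9}
Tree: B1–B2, B1–B3, B2–B4, B4–B5, B1–B6, B1–B7, B3–B8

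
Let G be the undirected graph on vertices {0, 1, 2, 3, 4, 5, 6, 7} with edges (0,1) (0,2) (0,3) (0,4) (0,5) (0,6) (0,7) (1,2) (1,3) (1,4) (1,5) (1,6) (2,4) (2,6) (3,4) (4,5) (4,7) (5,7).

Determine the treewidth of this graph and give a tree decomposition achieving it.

Treewidth 3.
One such decomposition:
Bags: B1 = {0, 1, 2, 6}  B2 = {0, 1, 2, 4}  B3 = {0, 1, 4, 5}  B4 = {0, 4, 5, 7}  B5 = {0, 1, 3, 4}
Tree: B1–B2, B2–B3, B3–B4, B3–B5

Every bag has size at most 4, so the width is 4 − 1 = 3 and tw(G) ≤ 3. For the lower bound, the 4 vertices {0, 1, 2, 4} are pairwise adjacent, and any tree decomposition puts a clique entirely inside one bag — forcing width ≥ 3. Hence tw(G) = 3 exactly.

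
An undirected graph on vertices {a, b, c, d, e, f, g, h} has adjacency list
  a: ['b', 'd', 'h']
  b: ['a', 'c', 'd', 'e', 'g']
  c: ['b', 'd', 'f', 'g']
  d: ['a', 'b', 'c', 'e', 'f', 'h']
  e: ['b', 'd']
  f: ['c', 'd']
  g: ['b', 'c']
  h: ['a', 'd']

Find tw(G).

2

A width-2 tree decomposition is:
Bags: B1 = {a, d, h}  B2 = {a, b, d}  B3 = {b, c, d}  B4 = {c, d, f}  B5 = {b, d, e}  B6 = {b, c, g}
Tree: B1–B2, B2–B3, B3–B4, B3–B5, B3–B6
The largest bag has 3 vertices, giving width 2; this decomposition certifies tw(G) ≤ 2. On the other hand G contains the 3-clique {a, d, h}. A clique must lie in a single bag of any decomposition, so no decomposition can have width below 2. Combining the bounds, tw(G) = 2.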